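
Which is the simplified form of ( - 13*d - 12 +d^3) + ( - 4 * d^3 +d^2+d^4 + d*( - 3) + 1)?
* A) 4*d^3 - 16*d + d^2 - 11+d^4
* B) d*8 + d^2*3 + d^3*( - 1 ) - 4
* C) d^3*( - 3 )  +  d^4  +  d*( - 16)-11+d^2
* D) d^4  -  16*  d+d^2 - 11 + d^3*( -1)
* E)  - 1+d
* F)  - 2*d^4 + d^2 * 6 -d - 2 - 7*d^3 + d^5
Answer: C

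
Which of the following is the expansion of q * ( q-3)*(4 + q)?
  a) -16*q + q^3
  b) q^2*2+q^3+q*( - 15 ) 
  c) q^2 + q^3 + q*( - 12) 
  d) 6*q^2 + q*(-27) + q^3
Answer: c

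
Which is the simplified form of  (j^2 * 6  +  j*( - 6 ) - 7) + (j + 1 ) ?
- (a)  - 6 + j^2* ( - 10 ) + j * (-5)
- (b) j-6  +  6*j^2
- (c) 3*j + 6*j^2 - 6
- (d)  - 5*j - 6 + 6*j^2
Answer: d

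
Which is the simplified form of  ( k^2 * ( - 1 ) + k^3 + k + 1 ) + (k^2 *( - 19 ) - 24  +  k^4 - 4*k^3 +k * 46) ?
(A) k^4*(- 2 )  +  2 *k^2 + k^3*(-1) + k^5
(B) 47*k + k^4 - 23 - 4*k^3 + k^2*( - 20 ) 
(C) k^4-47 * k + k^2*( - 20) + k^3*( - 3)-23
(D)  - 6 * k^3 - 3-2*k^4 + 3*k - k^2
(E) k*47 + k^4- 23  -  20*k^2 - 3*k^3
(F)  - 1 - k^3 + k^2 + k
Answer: E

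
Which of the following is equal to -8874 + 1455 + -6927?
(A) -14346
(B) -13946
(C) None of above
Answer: A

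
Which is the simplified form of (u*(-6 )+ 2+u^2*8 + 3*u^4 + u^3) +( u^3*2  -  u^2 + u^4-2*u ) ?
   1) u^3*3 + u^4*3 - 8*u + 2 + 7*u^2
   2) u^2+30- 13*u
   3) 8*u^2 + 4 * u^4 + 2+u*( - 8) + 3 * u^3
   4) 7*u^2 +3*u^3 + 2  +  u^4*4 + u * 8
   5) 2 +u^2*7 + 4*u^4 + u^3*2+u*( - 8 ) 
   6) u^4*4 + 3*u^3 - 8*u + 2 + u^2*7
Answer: 6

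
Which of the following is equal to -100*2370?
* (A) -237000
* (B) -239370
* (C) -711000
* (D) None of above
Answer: A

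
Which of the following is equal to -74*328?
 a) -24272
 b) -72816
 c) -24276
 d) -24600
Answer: a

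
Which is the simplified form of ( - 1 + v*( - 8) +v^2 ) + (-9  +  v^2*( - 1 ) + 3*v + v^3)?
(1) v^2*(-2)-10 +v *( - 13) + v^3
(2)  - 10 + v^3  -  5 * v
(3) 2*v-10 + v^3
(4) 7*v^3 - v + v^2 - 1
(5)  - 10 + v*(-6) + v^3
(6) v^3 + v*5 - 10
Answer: 2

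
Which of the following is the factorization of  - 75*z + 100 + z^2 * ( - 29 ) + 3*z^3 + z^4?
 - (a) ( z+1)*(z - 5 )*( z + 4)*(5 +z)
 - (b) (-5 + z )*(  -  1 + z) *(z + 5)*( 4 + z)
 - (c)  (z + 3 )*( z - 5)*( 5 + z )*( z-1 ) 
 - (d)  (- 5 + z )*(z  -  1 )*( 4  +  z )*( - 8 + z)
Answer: b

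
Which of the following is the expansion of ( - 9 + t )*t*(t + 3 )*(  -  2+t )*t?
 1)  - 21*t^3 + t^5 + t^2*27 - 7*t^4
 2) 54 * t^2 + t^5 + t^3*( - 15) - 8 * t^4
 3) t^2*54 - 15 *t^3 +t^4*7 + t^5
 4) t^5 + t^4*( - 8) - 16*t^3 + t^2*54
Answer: 2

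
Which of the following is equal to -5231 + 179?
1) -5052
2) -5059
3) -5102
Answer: 1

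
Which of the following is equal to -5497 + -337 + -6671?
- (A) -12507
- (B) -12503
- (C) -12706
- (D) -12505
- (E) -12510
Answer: D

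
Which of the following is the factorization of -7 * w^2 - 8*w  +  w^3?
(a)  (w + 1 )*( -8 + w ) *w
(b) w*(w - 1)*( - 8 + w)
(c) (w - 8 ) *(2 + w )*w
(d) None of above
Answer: a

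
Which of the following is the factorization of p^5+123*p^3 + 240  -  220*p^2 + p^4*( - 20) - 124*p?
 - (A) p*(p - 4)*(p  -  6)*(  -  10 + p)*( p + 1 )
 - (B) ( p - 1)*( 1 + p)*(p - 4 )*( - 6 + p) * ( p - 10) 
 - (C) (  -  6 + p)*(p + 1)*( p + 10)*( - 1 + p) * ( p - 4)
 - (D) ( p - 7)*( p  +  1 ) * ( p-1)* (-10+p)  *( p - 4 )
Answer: B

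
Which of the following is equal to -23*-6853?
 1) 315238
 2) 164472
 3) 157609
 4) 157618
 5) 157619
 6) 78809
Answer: 5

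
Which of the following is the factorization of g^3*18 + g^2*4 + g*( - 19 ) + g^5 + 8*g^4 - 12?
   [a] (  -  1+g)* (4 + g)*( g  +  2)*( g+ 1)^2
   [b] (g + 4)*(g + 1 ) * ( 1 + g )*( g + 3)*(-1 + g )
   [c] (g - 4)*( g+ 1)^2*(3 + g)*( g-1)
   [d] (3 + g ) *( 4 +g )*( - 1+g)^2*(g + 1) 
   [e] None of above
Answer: b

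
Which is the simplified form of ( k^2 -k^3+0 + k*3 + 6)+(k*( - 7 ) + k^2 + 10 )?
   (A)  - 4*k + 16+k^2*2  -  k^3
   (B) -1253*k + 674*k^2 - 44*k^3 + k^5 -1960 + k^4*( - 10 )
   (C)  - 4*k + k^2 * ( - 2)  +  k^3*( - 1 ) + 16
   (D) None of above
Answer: A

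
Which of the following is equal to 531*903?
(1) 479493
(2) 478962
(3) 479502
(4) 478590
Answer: 1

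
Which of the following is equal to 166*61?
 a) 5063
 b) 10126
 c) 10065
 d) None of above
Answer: b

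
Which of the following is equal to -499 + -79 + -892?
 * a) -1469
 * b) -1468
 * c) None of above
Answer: c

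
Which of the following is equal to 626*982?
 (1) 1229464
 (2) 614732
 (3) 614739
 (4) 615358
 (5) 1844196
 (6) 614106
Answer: 2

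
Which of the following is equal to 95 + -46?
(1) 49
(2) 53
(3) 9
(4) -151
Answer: 1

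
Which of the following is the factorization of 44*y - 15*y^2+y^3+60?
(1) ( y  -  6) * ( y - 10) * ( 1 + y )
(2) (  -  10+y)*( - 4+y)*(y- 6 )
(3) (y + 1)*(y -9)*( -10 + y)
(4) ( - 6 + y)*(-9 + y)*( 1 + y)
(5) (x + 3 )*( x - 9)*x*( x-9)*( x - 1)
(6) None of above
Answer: 1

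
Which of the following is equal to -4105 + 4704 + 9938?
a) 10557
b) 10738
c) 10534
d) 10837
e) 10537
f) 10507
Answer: e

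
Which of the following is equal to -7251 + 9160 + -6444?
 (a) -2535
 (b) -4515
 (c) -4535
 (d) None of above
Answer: c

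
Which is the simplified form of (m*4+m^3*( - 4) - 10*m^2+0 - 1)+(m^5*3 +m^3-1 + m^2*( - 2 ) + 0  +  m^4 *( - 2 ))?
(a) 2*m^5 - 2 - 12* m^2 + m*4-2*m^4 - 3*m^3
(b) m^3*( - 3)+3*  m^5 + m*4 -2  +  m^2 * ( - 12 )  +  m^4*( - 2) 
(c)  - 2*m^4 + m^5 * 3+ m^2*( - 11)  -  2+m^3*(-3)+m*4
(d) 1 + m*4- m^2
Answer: b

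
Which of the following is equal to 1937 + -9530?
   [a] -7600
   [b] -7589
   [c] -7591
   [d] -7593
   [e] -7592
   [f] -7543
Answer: d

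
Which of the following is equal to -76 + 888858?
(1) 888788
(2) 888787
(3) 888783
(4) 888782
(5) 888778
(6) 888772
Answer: 4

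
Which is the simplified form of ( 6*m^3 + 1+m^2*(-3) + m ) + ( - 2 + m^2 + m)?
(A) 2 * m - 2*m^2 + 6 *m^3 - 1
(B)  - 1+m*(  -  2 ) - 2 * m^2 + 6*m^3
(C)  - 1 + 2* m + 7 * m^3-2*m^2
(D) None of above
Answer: A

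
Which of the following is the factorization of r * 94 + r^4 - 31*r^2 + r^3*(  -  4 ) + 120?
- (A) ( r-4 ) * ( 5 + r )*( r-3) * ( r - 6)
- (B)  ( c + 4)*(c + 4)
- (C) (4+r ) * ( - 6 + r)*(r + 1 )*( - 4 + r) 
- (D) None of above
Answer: D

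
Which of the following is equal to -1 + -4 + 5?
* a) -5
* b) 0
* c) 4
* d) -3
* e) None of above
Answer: b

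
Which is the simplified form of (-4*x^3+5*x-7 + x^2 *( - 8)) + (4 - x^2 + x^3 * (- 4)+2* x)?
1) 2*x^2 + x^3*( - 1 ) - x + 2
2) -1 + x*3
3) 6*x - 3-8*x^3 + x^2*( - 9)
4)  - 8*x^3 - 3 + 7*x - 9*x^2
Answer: 4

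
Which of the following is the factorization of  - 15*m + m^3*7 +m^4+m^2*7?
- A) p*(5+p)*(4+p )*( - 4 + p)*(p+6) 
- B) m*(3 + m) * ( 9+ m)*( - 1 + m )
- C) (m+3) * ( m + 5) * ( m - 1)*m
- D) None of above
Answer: C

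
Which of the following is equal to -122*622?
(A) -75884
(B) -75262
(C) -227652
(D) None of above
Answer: A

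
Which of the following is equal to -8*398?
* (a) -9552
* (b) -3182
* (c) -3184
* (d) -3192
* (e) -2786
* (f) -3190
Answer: c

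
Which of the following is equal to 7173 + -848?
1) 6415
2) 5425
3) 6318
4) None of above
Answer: 4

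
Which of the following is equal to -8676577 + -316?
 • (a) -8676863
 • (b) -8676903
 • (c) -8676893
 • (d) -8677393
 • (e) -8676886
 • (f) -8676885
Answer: c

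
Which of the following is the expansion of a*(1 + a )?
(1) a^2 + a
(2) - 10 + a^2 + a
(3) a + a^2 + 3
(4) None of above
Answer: 1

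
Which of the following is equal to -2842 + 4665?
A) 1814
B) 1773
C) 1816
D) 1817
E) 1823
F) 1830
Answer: E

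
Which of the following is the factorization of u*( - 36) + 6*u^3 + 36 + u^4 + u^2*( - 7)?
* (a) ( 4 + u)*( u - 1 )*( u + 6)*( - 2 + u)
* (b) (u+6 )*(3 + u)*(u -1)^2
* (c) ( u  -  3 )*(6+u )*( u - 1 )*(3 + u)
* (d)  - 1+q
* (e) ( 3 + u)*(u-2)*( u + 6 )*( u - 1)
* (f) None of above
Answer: e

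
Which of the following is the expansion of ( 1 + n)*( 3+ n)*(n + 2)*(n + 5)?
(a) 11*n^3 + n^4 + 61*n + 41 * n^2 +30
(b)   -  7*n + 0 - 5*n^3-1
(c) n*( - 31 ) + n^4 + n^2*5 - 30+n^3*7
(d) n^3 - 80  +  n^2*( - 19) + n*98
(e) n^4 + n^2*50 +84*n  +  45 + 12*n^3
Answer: a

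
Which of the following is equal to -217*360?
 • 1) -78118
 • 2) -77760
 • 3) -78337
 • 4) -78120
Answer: 4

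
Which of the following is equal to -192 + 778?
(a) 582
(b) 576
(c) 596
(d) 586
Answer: d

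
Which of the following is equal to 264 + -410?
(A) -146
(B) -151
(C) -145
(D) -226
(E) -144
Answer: A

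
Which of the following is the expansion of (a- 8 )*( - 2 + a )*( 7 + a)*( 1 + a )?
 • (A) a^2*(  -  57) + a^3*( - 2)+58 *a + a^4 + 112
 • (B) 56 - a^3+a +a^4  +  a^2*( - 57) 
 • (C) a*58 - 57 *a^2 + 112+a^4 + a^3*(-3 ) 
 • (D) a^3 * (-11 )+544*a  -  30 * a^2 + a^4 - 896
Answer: A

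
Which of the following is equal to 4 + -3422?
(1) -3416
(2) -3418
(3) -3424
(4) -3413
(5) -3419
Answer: 2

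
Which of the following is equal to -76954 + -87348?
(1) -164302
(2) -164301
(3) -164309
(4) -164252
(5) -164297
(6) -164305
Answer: 1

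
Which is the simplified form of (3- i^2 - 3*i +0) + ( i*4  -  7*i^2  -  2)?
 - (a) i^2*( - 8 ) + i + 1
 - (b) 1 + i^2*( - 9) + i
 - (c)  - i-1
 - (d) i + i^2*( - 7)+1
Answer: a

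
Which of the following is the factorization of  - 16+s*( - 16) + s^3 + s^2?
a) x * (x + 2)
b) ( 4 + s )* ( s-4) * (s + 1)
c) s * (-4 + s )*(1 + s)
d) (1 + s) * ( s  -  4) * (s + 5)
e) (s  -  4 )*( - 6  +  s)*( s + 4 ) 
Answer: b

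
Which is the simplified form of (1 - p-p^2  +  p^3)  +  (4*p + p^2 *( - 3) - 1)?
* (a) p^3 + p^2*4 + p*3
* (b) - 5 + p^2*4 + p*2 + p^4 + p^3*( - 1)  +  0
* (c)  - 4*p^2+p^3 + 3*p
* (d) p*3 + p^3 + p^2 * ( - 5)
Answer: c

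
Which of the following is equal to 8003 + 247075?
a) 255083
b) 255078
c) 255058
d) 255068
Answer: b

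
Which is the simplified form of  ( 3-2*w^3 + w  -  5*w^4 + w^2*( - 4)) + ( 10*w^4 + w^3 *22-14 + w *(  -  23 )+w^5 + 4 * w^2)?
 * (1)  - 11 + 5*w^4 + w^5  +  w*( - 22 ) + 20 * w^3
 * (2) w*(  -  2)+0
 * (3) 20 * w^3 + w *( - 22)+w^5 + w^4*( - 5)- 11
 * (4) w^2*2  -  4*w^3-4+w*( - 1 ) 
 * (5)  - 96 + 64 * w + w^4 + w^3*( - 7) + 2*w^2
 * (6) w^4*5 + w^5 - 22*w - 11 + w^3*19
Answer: 1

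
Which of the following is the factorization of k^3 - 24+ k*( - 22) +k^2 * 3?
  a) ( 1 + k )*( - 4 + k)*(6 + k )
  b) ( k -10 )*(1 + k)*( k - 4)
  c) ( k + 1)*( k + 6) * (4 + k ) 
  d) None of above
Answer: a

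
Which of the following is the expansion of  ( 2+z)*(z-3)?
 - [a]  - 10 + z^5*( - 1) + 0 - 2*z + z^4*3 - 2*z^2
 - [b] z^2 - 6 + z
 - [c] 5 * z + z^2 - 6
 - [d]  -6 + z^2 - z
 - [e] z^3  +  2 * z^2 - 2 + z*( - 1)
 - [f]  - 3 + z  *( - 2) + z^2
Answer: d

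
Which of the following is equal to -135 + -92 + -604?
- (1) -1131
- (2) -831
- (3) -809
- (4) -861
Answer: 2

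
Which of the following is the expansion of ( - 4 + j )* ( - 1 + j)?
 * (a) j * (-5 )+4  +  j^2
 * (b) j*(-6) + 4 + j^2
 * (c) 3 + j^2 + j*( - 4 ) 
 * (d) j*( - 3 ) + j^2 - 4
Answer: a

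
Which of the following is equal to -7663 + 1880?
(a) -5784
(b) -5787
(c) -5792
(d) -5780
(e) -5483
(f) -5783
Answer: f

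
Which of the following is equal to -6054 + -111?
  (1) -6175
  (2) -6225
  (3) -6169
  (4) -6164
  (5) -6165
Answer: 5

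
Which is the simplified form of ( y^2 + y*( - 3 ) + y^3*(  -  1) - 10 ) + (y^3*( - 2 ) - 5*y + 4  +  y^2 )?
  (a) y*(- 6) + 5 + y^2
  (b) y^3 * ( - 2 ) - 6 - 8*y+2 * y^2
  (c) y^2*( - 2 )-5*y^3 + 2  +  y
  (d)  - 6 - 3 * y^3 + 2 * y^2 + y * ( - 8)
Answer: d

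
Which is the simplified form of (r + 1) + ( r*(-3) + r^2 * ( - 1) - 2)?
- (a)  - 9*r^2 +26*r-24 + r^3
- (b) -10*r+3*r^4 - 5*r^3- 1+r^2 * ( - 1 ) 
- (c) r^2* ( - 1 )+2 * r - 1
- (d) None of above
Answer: d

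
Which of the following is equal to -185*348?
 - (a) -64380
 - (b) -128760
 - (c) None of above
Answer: a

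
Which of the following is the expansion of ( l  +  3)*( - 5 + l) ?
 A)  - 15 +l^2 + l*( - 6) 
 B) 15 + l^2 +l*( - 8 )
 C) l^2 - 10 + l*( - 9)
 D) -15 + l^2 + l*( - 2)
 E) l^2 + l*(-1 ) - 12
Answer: D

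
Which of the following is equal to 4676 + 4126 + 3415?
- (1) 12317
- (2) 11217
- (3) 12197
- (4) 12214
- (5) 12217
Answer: 5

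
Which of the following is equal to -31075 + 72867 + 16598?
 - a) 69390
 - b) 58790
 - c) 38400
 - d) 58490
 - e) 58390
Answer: e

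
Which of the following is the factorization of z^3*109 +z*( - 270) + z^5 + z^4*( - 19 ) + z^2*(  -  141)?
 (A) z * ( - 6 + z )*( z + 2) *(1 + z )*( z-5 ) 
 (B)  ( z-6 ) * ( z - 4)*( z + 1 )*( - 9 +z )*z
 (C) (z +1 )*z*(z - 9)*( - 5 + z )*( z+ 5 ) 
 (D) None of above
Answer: D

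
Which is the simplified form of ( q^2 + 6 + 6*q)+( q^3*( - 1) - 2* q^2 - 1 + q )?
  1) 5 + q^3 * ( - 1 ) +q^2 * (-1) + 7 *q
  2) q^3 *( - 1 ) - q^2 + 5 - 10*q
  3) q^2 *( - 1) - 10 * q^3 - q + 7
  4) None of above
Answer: 1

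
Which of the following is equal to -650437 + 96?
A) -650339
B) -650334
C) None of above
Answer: C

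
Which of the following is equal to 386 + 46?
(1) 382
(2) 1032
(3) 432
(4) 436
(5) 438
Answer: 3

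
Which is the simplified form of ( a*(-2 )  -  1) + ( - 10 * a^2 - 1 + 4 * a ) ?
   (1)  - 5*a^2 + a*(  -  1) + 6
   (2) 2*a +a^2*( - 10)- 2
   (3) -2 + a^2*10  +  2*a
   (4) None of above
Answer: 2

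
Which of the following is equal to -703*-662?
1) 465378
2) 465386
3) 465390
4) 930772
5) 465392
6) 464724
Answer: 2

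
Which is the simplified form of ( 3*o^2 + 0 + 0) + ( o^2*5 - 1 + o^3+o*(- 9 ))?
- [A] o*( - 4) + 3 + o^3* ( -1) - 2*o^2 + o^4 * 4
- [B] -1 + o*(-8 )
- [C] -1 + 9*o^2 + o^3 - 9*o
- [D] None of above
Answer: D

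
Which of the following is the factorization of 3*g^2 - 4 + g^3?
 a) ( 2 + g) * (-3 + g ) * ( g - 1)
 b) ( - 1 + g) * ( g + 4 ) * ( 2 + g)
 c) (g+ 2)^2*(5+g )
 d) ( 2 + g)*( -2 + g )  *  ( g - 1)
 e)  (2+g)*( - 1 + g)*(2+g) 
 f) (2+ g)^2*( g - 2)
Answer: e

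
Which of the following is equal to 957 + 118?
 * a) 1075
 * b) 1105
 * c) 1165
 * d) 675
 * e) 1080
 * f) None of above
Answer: a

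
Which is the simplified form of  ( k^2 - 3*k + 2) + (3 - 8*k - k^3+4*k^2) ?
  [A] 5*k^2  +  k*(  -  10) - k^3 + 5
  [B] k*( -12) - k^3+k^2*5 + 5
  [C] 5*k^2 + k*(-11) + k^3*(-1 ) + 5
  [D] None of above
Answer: C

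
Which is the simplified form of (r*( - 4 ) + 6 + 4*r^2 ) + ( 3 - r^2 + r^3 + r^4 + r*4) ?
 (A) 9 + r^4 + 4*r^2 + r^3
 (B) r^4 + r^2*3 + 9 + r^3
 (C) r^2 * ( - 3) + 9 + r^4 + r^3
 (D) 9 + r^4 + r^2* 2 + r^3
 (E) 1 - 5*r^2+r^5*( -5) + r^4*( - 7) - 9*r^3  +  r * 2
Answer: B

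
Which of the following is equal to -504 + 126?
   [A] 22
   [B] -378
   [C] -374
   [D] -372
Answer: B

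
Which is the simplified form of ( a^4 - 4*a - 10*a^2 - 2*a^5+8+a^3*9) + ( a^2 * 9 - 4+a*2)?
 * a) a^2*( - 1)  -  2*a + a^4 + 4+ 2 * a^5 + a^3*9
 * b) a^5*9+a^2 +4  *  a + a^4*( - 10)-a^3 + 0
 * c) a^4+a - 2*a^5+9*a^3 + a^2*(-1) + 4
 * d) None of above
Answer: d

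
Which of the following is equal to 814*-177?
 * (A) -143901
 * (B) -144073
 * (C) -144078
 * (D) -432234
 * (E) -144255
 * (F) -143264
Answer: C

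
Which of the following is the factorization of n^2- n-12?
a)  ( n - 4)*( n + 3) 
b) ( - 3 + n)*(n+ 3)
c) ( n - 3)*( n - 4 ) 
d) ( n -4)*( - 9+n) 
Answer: a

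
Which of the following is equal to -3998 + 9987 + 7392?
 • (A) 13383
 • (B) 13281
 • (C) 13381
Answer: C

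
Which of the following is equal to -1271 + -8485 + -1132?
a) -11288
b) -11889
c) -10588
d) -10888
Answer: d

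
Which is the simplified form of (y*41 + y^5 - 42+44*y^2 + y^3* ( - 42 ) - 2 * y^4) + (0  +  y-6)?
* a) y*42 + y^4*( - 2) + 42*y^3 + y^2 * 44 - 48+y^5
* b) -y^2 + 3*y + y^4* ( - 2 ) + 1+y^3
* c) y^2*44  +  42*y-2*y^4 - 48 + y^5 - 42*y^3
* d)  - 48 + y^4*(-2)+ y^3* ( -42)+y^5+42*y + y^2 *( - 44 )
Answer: c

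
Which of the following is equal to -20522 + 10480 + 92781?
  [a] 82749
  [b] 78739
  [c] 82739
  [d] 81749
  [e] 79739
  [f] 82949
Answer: c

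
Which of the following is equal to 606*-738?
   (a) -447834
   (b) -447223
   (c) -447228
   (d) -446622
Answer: c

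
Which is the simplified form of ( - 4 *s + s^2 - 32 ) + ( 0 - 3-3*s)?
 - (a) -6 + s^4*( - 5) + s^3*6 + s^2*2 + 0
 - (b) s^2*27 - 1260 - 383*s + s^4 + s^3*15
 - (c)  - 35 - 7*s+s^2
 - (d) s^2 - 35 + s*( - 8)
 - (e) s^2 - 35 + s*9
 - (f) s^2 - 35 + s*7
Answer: c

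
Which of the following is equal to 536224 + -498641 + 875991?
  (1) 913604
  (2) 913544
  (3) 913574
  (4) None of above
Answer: 3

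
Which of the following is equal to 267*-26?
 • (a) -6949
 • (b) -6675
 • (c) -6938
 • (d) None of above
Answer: d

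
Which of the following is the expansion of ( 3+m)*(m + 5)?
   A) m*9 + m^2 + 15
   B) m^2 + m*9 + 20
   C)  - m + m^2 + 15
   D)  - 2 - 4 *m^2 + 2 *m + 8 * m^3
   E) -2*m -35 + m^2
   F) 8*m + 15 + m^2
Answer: F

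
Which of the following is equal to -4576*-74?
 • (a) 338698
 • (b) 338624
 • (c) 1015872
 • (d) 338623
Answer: b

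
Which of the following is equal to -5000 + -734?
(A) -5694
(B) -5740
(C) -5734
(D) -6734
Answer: C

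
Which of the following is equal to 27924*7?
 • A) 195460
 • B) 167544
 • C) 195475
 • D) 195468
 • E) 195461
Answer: D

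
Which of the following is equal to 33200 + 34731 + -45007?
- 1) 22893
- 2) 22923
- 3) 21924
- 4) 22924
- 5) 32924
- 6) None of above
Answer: 4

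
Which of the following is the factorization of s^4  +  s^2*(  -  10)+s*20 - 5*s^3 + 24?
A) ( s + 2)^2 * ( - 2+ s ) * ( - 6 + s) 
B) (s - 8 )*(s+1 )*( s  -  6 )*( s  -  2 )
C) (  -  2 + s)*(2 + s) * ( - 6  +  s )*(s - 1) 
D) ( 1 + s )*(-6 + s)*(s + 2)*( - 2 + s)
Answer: D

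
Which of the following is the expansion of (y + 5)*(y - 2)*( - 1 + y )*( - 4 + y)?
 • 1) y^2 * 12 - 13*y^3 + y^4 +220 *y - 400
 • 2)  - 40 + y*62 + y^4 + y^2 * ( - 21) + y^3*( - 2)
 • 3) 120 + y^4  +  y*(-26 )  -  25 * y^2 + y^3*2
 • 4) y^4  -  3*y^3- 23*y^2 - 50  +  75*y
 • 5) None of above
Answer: 2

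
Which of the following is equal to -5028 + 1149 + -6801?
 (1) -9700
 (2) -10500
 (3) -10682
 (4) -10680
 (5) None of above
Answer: 4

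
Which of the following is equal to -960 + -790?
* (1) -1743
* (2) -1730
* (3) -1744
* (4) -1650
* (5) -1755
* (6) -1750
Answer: 6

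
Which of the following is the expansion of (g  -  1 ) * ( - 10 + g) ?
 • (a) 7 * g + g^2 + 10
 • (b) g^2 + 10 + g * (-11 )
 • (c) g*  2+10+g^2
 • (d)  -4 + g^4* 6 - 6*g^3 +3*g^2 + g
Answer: b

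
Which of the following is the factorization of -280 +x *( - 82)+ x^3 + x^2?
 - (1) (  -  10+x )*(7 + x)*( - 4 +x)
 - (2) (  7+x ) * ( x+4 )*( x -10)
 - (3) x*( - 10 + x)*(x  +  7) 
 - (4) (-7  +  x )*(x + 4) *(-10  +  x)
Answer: 2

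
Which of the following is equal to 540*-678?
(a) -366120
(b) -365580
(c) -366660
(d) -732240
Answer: a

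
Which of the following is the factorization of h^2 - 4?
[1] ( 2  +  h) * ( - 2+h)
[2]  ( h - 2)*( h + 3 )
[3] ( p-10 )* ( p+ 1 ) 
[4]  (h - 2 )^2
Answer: 1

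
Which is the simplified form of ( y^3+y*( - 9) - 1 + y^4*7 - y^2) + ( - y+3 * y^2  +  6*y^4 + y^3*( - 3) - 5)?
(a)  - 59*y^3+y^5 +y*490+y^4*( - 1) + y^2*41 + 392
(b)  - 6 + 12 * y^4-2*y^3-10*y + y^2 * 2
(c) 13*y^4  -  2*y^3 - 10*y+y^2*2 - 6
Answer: c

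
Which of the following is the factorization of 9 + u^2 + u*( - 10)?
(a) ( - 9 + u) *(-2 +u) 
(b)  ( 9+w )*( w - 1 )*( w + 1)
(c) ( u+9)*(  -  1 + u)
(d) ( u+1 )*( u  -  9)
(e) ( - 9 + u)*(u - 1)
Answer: e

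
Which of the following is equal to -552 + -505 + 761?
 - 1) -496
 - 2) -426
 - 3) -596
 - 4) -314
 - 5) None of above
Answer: 5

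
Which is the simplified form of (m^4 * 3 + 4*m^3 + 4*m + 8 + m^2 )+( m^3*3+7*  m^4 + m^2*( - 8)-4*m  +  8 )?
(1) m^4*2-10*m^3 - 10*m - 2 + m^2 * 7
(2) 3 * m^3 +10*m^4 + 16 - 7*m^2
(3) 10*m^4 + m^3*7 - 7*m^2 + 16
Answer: 3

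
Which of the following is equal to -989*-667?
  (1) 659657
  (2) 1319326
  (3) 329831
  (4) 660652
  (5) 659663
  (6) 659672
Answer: 5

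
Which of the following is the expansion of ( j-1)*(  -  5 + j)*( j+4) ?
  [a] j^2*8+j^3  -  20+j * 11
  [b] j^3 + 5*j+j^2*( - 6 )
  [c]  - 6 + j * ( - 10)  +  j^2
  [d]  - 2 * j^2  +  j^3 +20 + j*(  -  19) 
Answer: d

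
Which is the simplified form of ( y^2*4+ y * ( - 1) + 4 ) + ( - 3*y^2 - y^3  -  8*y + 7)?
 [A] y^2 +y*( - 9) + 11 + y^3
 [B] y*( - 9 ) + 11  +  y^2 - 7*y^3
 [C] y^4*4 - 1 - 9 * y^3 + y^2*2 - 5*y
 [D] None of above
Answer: D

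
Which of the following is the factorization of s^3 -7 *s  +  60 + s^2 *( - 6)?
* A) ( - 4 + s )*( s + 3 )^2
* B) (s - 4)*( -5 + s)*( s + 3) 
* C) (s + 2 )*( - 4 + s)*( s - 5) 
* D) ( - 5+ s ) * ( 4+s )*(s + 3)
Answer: B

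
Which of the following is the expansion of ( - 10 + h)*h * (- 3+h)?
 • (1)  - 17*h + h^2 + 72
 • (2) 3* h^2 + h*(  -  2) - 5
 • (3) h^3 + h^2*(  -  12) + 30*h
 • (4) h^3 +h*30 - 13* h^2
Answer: 4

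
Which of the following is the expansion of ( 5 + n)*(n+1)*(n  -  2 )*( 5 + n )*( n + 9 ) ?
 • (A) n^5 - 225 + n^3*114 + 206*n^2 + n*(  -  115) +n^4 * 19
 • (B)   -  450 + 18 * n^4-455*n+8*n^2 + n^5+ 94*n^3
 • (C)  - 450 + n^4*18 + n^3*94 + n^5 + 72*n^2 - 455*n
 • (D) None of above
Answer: C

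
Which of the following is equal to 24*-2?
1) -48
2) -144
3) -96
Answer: 1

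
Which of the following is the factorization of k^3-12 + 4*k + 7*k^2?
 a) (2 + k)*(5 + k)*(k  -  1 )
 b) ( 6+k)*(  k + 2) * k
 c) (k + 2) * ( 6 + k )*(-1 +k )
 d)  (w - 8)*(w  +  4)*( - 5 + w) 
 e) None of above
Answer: c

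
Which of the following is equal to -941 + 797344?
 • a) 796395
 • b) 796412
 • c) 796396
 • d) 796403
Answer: d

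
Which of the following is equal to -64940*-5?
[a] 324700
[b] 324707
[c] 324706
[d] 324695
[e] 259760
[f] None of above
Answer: a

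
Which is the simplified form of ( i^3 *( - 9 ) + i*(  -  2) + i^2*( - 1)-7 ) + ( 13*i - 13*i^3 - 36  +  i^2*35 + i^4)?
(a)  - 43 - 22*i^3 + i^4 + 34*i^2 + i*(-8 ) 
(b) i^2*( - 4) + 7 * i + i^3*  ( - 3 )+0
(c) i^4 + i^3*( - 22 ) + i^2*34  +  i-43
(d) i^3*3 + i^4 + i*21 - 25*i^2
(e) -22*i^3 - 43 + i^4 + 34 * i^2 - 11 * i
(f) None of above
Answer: f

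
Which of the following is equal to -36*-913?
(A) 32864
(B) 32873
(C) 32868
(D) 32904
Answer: C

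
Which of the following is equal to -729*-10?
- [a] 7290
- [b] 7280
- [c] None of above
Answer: a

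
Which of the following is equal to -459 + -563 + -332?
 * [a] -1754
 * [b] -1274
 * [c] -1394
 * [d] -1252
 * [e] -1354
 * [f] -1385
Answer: e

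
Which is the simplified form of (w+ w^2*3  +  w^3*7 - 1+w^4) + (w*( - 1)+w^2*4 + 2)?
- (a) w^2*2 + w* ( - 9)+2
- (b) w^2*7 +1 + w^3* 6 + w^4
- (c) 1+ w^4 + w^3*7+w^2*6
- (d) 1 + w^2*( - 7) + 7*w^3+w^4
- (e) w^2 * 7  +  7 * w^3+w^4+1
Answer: e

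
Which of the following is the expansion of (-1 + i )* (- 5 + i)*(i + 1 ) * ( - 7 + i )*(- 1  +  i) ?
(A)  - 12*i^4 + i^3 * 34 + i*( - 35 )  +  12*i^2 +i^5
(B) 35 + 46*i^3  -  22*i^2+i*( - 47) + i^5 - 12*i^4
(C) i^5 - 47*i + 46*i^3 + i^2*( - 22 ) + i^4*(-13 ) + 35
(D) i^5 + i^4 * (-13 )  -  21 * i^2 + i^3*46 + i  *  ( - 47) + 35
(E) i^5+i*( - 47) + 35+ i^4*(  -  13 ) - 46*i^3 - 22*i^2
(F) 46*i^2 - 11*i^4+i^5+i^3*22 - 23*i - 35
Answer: C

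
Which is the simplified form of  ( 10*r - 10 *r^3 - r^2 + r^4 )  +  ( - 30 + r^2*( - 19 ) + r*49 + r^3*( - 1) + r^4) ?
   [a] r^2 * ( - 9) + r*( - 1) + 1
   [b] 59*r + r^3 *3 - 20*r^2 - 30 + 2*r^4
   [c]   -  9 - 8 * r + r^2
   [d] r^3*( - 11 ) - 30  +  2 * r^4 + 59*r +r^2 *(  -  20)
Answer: d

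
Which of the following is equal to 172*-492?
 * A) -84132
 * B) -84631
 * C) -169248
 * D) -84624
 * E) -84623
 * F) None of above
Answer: D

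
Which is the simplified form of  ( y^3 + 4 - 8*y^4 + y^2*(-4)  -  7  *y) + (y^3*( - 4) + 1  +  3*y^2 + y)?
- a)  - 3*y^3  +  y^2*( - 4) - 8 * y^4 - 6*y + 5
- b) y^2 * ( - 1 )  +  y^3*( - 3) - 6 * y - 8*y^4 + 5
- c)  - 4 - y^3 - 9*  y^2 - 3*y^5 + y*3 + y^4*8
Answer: b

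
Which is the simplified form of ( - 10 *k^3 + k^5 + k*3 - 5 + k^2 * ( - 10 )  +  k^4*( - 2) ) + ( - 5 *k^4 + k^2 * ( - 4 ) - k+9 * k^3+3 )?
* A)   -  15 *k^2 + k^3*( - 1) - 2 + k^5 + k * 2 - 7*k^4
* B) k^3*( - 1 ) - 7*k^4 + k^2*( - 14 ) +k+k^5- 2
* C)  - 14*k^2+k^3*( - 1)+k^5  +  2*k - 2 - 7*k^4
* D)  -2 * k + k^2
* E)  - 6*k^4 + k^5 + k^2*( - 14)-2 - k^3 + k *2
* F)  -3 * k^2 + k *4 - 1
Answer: C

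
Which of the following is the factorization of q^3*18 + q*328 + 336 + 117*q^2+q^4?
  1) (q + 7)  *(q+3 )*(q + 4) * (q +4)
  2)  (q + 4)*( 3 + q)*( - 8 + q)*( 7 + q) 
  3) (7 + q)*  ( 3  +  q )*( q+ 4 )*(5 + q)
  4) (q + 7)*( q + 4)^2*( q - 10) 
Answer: 1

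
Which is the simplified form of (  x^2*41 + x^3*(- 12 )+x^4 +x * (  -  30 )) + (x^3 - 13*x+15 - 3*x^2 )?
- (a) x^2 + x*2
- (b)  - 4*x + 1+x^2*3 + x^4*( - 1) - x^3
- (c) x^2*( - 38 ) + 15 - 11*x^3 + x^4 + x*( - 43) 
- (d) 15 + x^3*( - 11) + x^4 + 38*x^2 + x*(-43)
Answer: d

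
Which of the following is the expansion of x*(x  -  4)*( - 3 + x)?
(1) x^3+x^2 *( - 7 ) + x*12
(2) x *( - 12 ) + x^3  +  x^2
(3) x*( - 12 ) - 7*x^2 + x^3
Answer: 1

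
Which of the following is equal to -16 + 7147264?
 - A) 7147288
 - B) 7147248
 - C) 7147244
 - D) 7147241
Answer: B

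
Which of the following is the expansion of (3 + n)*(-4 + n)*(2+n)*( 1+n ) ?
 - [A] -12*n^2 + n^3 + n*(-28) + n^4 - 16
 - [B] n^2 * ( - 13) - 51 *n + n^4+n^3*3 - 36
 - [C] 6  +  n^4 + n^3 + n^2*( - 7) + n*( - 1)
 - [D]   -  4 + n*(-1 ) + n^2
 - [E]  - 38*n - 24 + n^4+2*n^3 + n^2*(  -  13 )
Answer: E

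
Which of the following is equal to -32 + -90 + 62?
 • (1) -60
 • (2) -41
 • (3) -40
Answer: 1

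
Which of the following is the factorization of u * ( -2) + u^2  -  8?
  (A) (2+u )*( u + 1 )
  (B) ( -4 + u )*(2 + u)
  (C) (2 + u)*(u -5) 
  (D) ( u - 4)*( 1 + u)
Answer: B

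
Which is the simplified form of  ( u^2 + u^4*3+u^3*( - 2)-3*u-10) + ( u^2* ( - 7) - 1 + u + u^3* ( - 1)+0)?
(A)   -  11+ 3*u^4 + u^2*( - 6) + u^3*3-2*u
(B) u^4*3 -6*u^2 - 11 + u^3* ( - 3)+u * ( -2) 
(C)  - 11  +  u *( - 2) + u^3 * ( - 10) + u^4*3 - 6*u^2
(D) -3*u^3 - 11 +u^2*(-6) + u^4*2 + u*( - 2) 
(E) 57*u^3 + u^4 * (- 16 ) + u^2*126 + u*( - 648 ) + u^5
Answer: B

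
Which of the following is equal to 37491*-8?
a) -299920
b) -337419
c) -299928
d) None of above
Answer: c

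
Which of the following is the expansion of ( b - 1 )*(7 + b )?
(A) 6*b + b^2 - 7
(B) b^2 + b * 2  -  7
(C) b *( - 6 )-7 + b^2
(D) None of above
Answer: A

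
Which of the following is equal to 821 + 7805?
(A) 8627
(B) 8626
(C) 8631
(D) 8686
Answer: B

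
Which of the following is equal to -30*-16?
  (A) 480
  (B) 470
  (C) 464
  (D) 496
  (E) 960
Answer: A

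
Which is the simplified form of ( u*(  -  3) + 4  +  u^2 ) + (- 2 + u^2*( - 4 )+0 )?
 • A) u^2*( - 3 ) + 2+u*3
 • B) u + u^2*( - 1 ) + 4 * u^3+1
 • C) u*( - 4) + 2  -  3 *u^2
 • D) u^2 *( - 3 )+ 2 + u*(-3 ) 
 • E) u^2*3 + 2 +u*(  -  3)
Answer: D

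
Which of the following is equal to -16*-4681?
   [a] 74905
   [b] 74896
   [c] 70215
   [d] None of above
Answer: b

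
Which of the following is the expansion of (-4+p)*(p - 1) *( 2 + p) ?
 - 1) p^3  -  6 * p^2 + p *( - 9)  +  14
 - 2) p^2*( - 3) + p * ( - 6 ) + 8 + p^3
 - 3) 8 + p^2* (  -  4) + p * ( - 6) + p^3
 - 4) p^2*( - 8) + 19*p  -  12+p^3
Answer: 2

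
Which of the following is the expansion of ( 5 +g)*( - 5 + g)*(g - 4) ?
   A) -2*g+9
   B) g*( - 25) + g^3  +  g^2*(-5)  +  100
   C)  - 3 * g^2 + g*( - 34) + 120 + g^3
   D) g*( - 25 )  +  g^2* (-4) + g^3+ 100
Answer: D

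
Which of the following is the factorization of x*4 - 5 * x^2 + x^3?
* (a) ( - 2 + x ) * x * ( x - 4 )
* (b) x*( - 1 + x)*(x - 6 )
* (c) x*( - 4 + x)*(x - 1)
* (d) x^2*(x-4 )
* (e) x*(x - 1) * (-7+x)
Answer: c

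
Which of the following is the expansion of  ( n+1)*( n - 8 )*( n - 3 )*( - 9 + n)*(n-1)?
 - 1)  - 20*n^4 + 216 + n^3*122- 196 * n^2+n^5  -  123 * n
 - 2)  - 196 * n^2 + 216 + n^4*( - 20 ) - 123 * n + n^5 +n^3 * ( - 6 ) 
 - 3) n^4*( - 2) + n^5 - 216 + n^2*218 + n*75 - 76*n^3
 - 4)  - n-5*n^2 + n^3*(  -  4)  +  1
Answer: 1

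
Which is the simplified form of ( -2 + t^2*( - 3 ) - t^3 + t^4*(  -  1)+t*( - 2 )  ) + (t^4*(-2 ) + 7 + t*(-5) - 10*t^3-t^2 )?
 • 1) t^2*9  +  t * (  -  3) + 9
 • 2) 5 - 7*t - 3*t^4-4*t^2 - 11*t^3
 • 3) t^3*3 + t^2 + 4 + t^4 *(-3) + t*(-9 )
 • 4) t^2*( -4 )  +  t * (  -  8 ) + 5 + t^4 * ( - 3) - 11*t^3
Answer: 2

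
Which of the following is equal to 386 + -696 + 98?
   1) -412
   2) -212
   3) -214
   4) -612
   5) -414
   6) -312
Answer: 2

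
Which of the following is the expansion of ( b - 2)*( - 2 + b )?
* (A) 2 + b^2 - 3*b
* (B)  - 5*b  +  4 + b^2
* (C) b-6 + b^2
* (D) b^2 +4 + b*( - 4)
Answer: D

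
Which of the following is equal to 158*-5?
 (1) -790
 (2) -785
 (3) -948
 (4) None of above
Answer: 1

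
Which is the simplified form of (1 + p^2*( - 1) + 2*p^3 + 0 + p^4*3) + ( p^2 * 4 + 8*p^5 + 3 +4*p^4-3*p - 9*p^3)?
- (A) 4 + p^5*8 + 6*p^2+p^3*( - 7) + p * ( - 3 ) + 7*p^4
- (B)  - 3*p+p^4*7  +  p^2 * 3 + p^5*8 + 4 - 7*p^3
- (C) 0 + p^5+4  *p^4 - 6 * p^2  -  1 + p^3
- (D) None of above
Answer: B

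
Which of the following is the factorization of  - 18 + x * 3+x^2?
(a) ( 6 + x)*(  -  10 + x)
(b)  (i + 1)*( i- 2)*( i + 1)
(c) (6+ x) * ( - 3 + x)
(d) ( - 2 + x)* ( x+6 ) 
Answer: c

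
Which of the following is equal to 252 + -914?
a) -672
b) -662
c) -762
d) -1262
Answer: b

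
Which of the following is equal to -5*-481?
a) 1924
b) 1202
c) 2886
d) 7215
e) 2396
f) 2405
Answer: f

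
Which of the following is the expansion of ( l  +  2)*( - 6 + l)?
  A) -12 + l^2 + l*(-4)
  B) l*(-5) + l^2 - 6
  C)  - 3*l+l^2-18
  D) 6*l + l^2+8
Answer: A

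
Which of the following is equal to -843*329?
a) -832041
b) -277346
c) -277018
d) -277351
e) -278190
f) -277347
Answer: f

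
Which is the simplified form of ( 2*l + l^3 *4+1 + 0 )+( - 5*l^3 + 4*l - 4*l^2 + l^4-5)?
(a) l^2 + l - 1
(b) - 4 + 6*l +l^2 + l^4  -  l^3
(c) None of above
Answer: c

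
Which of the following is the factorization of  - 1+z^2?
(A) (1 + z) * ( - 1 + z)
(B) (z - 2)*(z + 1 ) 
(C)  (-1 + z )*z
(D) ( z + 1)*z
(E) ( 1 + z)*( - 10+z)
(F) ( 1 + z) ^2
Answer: A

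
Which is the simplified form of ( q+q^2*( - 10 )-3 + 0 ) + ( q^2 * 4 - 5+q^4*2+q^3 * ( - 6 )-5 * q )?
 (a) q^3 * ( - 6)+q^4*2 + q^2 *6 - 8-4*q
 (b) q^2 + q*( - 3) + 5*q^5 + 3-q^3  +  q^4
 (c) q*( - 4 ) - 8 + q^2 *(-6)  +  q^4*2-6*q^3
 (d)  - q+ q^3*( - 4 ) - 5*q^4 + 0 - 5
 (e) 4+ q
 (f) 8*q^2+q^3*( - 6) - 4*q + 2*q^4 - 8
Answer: c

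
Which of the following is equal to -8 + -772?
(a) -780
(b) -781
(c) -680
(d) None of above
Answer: a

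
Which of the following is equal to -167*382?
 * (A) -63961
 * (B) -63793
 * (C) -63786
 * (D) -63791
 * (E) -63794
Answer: E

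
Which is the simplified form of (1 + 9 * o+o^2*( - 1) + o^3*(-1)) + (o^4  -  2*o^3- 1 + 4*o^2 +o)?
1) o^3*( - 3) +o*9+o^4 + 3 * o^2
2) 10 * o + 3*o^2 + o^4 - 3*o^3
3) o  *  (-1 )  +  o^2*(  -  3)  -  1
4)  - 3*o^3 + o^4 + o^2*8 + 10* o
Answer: 2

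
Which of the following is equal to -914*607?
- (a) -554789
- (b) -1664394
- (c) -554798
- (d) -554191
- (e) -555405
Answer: c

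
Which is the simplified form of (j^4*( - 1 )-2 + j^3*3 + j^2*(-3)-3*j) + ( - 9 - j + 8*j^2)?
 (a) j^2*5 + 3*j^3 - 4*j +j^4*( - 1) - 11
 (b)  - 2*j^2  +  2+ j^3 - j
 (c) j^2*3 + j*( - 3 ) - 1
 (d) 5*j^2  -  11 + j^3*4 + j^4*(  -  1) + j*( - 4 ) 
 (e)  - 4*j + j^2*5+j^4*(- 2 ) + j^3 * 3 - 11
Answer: a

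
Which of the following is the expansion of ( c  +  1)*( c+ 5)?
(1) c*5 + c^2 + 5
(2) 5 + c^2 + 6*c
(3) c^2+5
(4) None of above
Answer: 2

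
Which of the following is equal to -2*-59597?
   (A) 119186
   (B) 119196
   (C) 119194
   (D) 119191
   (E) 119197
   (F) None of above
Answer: C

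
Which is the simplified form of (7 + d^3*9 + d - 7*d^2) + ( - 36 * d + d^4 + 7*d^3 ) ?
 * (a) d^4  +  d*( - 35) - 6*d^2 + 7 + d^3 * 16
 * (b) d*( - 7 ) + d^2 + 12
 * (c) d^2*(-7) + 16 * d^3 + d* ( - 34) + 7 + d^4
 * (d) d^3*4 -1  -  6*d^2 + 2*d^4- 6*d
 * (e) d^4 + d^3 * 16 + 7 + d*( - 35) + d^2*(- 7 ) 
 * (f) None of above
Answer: e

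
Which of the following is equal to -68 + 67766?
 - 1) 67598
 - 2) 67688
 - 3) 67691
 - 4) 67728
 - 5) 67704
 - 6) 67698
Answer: 6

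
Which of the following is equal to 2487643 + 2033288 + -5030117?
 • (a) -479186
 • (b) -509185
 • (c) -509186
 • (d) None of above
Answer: c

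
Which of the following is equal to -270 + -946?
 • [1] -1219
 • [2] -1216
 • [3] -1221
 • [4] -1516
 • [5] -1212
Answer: 2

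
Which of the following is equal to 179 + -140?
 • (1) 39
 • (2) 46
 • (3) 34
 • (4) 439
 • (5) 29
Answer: 1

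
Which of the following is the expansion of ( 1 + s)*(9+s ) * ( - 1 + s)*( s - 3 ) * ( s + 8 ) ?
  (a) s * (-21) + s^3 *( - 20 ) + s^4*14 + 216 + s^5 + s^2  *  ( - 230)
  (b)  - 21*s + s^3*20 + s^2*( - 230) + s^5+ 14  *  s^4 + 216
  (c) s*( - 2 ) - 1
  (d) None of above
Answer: b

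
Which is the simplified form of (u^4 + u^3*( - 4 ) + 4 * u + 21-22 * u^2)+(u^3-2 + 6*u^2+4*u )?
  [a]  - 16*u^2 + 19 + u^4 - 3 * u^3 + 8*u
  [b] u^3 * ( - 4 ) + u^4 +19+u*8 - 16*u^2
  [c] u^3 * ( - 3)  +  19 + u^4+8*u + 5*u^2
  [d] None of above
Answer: a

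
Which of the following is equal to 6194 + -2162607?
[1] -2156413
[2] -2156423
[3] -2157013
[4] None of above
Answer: 1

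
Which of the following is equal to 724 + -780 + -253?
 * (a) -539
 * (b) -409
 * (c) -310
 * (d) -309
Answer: d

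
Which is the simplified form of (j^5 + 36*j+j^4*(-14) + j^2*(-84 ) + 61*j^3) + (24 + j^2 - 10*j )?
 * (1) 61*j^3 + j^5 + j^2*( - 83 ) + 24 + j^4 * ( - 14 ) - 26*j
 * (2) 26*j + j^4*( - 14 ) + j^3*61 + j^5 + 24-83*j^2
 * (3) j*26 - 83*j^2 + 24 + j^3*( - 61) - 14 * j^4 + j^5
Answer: 2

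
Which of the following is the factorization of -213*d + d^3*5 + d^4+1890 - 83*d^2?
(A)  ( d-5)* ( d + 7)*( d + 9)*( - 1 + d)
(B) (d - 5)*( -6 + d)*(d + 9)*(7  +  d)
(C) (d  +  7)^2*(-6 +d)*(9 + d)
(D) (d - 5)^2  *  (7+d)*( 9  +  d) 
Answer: B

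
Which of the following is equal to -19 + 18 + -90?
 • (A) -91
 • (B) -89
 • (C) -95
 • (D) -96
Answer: A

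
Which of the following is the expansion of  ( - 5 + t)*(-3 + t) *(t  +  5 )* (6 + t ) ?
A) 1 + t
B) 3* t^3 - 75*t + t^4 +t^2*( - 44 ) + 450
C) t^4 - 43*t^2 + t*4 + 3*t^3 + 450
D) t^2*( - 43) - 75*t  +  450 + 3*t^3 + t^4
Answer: D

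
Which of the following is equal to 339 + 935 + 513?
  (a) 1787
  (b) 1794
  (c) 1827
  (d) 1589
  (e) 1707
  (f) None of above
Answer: a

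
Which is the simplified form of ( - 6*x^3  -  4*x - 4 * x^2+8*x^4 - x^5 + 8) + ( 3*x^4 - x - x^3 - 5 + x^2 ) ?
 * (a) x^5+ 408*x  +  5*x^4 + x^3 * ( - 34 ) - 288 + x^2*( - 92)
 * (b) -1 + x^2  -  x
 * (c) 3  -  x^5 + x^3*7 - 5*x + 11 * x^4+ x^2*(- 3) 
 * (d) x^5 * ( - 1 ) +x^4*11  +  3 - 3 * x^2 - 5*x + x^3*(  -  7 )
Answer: d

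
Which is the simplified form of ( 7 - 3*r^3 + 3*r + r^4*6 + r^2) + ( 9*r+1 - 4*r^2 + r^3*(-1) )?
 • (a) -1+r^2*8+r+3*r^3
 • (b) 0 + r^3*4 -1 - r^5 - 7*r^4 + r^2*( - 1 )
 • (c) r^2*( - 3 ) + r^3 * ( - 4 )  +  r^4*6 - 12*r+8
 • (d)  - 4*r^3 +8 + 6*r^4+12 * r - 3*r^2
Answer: d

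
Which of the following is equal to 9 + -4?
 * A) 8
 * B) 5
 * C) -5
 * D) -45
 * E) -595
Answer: B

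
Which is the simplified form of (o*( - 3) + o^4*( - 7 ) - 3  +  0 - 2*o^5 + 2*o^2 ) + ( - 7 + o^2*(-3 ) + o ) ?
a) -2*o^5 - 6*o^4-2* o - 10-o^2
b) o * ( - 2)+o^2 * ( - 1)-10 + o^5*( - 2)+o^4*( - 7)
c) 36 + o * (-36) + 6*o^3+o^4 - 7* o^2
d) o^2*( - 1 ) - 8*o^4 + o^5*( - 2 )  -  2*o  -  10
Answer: b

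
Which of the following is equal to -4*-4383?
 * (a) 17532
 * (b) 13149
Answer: a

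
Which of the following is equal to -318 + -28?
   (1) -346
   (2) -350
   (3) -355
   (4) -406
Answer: 1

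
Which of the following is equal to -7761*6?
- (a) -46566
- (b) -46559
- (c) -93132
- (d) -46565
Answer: a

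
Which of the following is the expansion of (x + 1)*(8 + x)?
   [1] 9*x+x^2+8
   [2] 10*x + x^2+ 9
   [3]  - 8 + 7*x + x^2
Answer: 1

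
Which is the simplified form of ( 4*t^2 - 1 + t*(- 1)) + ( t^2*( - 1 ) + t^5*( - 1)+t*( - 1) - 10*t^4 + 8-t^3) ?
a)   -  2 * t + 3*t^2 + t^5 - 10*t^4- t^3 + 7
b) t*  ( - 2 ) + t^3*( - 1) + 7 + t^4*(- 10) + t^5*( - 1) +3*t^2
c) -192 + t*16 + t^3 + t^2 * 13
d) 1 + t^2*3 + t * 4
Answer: b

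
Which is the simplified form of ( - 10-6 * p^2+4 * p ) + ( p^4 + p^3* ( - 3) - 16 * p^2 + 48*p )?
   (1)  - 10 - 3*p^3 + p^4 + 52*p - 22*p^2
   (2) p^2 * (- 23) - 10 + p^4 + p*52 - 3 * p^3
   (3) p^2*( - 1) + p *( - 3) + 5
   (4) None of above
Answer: 1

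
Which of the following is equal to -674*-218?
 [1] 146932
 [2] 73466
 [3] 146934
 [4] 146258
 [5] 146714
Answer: 1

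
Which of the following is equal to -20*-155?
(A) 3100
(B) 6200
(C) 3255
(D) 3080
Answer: A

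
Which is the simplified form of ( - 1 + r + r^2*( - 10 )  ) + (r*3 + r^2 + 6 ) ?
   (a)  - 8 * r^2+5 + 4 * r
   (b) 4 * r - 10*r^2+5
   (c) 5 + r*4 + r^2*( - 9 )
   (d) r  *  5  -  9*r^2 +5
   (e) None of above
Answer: c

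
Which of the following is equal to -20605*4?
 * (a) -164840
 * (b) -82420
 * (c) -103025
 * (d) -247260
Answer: b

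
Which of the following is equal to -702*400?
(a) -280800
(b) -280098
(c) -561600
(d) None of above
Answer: a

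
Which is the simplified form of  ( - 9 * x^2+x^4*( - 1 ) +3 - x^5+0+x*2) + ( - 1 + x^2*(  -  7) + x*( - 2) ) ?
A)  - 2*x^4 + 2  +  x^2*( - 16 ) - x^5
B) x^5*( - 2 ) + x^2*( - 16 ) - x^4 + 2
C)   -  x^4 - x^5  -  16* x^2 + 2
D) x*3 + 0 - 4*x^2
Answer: C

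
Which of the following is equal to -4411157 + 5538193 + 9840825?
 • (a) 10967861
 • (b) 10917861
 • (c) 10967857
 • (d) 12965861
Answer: a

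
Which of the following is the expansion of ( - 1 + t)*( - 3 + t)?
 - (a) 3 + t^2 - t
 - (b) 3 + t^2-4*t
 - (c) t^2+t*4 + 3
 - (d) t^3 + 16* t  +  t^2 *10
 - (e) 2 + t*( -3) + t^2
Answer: b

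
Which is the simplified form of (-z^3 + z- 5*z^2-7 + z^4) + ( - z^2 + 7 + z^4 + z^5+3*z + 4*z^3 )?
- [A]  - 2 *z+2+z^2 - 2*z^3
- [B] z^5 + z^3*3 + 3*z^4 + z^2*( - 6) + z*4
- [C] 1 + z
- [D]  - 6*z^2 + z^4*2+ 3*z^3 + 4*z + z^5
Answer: D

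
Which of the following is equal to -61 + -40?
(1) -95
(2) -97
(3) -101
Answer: 3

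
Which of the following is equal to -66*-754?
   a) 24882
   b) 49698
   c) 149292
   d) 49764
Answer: d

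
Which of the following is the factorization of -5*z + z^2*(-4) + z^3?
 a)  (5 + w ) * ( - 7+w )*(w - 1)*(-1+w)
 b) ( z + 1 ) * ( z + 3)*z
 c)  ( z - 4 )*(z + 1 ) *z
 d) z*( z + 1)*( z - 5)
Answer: d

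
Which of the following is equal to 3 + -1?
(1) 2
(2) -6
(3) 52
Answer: 1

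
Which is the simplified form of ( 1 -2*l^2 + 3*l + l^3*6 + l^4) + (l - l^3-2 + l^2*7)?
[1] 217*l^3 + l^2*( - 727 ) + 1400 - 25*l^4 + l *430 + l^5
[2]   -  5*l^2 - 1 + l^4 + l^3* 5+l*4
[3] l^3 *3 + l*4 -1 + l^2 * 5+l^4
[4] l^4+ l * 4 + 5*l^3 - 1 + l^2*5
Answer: 4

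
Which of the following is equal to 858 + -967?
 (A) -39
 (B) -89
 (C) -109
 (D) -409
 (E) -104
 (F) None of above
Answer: C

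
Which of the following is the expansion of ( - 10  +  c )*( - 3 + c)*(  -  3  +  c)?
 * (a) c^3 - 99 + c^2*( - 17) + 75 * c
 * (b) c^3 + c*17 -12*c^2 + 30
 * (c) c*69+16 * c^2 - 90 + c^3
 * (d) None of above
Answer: d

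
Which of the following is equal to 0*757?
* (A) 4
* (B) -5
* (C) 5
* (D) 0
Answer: D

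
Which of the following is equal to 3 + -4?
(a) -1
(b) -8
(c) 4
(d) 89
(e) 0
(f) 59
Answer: a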